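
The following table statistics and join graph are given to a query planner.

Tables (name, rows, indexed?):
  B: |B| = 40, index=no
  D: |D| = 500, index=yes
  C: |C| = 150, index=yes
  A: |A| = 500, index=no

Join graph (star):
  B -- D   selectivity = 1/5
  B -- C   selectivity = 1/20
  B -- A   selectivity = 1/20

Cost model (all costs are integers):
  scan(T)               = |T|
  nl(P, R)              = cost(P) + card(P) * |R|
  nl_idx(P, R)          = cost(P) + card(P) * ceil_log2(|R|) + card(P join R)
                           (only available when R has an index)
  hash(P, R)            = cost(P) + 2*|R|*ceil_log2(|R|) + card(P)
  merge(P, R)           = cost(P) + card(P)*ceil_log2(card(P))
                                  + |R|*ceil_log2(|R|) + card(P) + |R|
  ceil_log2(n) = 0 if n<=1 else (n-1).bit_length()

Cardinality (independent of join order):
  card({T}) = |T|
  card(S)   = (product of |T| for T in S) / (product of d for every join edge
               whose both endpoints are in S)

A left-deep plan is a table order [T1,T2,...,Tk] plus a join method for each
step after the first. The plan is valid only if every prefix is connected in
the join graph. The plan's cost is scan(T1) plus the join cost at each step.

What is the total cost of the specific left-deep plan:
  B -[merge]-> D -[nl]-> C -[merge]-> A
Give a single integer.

1090320

step 1: scan B: cost=40, card=40
step 2: join D via merge
    card(P join D) = 40*500/(5) = 4000
    cost = 40 + 40*6 + 500*9 + 40 + 500 = 5320
step 3: join C via nl
    card(P join C) = 4000*150/(20) = 30000
    cost = 5320 + 4000*150 = 605320
step 4: join A via merge
    card(P join A) = 30000*500/(20) = 750000
    cost = 605320 + 30000*15 + 500*9 + 30000 + 500 = 1090320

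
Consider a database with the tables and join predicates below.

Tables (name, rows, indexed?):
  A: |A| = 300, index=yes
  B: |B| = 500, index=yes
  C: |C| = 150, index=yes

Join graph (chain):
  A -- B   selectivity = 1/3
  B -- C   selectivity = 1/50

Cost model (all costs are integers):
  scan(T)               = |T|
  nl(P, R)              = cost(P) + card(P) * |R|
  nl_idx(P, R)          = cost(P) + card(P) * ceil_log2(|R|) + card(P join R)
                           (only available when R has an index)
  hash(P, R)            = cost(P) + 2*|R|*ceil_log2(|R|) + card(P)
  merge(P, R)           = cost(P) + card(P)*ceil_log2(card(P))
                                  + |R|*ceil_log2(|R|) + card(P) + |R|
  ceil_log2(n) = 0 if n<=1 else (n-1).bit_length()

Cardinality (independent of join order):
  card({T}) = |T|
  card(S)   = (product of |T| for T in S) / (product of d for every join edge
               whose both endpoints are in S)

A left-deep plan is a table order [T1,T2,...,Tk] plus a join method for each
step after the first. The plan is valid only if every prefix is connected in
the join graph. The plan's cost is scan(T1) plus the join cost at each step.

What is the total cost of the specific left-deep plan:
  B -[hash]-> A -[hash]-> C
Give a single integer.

58800

step 1: scan B: cost=500, card=500
step 2: join A via hash
    card(P join A) = 500*300/(3) = 50000
    cost = 500 + 2*300*9 + 500 = 6400
step 3: join C via hash
    card(P join C) = 50000*150/(50) = 150000
    cost = 6400 + 2*150*8 + 50000 = 58800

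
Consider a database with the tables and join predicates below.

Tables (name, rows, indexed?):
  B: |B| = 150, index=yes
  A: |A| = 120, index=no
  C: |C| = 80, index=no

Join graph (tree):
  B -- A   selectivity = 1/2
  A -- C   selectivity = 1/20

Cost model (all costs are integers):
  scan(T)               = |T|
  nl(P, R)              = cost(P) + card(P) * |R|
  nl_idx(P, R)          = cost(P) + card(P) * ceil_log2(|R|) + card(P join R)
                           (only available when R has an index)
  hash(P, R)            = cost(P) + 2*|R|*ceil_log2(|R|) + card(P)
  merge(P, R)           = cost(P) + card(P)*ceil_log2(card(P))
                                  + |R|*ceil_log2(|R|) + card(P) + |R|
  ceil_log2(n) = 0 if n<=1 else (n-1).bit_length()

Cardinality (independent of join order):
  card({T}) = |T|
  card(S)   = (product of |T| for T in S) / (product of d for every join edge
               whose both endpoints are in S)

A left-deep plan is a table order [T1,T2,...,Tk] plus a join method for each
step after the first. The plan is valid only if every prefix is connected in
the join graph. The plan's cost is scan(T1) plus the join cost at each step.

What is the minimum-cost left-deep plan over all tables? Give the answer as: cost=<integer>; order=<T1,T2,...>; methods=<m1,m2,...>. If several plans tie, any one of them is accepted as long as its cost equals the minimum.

Selinger DP (subsets sized 1..n):
  {B}: scan cost=150, card=150
  {A}: scan cost=120, card=120
  {C}: scan cost=80, card=80
  {AB}: card=9000; try (A,hash)→1980, (B,merge)→2430, (A,merge)→2460, (B,hash)→2640, (B,nl_idx)→10080, (B,nl)→18120 …(+1); best=1980 via (A,hash)
  {AC}: card=480; try (C,hash)→1360, (A,merge)→1680, (C,merge)→1720, (A,hash)→1840, (A,nl)→9680, (C,nl)→9720; best=1360 via (C,hash)
  {ABC}: card=36000; try (B,hash)→4240, (B,merge)→7510, (C,hash)→12100, (B,nl_idx)→41200, (B,nl)→73360, (C,merge)→137620 …(+1); best=4240 via (B,hash)

cost=4240; order=A,C,B; methods=hash,hash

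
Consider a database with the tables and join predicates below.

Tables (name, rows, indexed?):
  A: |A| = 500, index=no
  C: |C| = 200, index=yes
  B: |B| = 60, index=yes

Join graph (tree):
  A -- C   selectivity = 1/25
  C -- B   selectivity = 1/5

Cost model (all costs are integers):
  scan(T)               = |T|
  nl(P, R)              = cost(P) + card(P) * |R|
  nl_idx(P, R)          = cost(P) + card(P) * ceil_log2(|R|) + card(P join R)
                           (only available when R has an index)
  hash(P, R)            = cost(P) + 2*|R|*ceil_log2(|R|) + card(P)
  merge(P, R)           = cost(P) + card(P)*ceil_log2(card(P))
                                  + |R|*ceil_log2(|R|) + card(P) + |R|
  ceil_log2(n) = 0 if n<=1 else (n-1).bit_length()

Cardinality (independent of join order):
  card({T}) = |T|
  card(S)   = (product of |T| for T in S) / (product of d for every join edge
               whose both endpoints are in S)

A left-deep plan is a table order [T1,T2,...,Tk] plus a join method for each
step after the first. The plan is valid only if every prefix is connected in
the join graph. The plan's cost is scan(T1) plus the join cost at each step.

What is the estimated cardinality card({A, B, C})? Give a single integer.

Tables in S: A(500), B(60), C(200)
Edges inside S: A-C(d=25), C-B(d=5)
numerator = 500 * 60 * 200 = 6000000
denominator = 25 * 5 = 125
card(S) = 6000000 / 125 = 48000

48000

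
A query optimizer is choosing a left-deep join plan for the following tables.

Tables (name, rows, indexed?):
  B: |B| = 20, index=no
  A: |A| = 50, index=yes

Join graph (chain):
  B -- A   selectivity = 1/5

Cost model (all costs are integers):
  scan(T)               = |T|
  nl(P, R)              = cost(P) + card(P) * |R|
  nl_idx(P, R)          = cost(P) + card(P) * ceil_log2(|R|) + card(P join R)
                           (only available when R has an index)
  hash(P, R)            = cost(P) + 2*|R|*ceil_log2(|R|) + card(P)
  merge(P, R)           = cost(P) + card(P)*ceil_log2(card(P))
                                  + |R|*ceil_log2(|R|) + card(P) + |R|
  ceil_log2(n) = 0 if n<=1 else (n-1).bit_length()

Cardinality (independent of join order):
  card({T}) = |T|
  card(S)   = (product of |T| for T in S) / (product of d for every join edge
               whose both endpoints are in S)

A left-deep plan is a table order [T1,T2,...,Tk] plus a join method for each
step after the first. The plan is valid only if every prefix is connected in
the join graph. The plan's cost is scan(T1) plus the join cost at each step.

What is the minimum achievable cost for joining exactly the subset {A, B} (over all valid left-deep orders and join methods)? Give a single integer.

300

Selinger DP over subsets of {A,B}:
  {B}: scan cost=20, card=20
  {A}: scan cost=50, card=50
  {AB}: card=200; try (B,hash)→300, (A,nl_idx)→340, (A,merge)→490, (B,merge)→520, (A,hash)→640, (A,nl)→1020 …(+1); best=300 via (B,hash)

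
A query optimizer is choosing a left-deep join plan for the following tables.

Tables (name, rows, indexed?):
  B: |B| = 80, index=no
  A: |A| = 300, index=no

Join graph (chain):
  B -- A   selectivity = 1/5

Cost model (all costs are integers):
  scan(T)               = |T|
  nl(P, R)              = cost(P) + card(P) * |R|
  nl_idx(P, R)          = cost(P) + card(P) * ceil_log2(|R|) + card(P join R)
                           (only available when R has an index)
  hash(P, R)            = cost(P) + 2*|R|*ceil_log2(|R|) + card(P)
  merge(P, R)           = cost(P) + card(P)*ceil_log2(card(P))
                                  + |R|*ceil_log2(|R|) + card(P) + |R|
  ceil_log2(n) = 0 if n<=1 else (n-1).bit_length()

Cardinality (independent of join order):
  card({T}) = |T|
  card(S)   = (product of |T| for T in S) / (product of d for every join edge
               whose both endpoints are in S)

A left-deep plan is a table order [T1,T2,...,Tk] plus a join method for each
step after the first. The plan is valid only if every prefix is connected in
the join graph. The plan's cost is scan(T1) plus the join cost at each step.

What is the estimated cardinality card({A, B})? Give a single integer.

Tables in S: A(300), B(80)
Edges inside S: B-A(d=5)
numerator = 300 * 80 = 24000
denominator = 5 = 5
card(S) = 24000 / 5 = 4800

4800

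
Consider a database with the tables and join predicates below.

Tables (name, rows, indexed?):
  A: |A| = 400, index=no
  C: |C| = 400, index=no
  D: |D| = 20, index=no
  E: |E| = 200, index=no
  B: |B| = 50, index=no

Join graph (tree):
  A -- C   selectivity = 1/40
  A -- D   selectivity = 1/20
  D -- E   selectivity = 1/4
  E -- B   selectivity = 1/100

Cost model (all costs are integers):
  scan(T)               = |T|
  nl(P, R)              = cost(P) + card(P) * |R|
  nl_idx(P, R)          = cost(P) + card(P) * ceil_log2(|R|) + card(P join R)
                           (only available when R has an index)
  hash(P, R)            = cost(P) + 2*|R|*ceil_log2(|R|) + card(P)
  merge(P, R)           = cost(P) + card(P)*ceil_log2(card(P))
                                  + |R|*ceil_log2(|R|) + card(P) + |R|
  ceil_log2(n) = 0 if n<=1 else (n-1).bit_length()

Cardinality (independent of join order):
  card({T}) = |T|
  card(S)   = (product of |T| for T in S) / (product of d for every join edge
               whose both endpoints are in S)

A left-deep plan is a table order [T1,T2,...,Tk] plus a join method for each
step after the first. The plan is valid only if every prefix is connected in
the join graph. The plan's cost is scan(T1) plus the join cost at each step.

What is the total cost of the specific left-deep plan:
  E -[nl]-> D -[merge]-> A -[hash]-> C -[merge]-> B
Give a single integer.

3846750

step 1: scan E: cost=200, card=200
step 2: join D via nl
    card(P join D) = 200*20/(4) = 1000
    cost = 200 + 200*20 = 4200
step 3: join A via merge
    card(P join A) = 1000*400/(20) = 20000
    cost = 4200 + 1000*10 + 400*9 + 1000 + 400 = 19200
step 4: join C via hash
    card(P join C) = 20000*400/(40) = 200000
    cost = 19200 + 2*400*9 + 20000 = 46400
step 5: join B via merge
    card(P join B) = 200000*50/(100) = 100000
    cost = 46400 + 200000*18 + 50*6 + 200000 + 50 = 3846750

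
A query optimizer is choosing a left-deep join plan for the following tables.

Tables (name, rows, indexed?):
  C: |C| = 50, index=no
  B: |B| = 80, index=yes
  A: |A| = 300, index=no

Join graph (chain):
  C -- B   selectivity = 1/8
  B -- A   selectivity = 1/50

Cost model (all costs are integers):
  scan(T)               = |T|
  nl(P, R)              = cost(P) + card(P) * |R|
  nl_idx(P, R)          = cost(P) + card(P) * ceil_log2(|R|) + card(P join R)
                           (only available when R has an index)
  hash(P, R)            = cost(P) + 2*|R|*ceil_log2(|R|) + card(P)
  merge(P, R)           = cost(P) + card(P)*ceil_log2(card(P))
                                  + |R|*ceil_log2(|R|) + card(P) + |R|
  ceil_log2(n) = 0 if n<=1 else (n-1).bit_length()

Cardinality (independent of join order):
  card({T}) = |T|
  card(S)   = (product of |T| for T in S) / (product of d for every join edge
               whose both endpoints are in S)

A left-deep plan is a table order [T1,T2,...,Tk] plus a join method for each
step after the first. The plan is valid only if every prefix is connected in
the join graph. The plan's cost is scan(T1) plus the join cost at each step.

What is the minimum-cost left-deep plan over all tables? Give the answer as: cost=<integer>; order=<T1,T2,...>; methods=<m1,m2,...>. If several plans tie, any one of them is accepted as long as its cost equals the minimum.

cost=2800; order=A,B,C; methods=hash,hash

Selinger DP (subsets sized 1..n):
  {C}: scan cost=50, card=50
  {B}: scan cost=80, card=80
  {A}: scan cost=300, card=300
  {BC}: card=500; try (C,hash)→760, (B,nl_idx)→900, (B,merge)→1040, (C,merge)→1070, (B,hash)→1220, (B,nl)→4050 …(+1); best=760 via (C,hash)
  {AB}: card=480; try (B,hash)→1720, (B,nl_idx)→2880, (A,merge)→3720, (B,merge)→3940, (A,hash)→5560, (A,nl)→24080 …(+1); best=1720 via (B,hash)
  {ABC}: card=3000; try (C,hash)→2800, (A,hash)→6660, (C,merge)→6870, (A,merge)→8760, (C,nl)→25720, (A,nl)→150760; best=2800 via (C,hash)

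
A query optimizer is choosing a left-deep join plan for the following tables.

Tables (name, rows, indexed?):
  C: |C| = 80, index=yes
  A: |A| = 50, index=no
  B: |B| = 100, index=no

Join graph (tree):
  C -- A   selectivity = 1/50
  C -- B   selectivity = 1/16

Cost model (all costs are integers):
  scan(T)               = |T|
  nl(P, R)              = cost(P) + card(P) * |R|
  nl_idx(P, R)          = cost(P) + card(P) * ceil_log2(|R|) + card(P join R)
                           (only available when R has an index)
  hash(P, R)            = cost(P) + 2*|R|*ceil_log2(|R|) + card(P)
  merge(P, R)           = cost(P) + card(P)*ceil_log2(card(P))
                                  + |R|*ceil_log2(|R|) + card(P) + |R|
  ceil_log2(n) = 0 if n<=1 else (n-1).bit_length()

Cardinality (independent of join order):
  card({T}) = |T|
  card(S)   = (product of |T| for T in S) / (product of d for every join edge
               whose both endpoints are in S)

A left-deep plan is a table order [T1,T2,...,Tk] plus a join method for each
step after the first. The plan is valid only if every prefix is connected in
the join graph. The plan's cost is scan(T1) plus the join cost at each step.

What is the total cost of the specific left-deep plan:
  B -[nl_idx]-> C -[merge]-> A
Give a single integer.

6650

step 1: scan B: cost=100, card=100
step 2: join C via nl_idx
    card(P join C) = 100*80/(16) = 500
    cost = 100 + 100*7 + 500 = 1300
step 3: join A via merge
    card(P join A) = 500*50/(50) = 500
    cost = 1300 + 500*9 + 50*6 + 500 + 50 = 6650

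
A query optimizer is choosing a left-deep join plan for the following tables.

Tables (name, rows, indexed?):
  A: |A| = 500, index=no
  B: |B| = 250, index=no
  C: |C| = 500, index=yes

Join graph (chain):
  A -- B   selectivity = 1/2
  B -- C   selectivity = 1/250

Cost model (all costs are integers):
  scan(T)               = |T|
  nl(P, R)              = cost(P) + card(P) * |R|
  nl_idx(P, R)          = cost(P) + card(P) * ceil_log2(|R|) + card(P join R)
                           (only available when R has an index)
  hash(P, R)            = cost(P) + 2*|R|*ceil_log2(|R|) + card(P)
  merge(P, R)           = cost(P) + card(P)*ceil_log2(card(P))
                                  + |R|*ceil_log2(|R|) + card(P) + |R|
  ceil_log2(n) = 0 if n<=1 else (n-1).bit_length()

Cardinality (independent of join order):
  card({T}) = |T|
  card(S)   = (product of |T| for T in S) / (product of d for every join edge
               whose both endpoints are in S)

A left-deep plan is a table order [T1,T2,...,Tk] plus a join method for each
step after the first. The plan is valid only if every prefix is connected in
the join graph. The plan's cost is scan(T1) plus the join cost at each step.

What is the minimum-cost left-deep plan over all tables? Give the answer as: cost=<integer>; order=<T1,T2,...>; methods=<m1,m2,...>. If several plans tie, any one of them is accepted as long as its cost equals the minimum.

cost=12500; order=B,C,A; methods=nl_idx,hash

Selinger DP (subsets sized 1..n):
  {A}: scan cost=500, card=500
  {B}: scan cost=250, card=250
  {C}: scan cost=500, card=500
  {AB}: card=62500; try (B,hash)→5000, (A,merge)→7500, (B,merge)→7750, (A,hash)→9500, (A,nl)→125250, (B,nl)→125500; best=5000 via (B,hash)
  {BC}: card=500; try (C,nl_idx)→3000, (B,hash)→5000, (C,merge)→7500, (B,merge)→7750, (C,hash)→9500, (C,nl)→125250 …(+1); best=3000 via (C,nl_idx)
  {ABC}: card=125000; try (A,hash)→12500, (A,merge)→13000, (C,hash)→76500, (A,nl)→253000, (C,nl_idx)→692500, (C,merge)→1072500 …(+1); best=12500 via (A,hash)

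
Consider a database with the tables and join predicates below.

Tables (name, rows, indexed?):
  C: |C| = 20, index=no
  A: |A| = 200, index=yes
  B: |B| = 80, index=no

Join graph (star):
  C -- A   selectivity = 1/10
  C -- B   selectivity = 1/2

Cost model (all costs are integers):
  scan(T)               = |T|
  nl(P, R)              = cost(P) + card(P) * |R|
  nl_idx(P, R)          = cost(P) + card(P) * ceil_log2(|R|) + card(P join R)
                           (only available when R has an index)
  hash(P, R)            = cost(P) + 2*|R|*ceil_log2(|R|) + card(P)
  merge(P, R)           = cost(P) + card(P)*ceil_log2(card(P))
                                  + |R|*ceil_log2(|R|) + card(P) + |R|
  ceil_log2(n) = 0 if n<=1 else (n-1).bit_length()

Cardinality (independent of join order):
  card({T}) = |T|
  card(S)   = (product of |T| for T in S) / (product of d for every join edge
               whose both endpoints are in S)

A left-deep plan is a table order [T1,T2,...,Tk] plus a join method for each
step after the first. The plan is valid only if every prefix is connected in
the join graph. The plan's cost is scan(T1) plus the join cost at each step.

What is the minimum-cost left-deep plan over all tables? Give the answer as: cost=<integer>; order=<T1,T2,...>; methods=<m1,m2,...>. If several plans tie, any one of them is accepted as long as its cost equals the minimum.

cost=2100; order=C,A,B; methods=nl_idx,hash

Selinger DP (subsets sized 1..n):
  {C}: scan cost=20, card=20
  {A}: scan cost=200, card=200
  {B}: scan cost=80, card=80
  {AC}: card=400; try (A,nl_idx)→580, (C,hash)→600, (A,merge)→1940, (C,merge)→2120, (A,hash)→3240, (A,nl)→4020 …(+1); best=580 via (A,nl_idx)
  {BC}: card=800; try (C,hash)→360, (B,merge)→780, (C,merge)→840, (B,hash)→1160, (B,nl)→1620, (C,nl)→1680; best=360 via (C,hash)
  {ABC}: card=16000; try (B,hash)→2100, (A,hash)→4360, (B,merge)→5220, (A,merge)→10960, (A,nl_idx)→22760, (B,nl)→32580 …(+1); best=2100 via (B,hash)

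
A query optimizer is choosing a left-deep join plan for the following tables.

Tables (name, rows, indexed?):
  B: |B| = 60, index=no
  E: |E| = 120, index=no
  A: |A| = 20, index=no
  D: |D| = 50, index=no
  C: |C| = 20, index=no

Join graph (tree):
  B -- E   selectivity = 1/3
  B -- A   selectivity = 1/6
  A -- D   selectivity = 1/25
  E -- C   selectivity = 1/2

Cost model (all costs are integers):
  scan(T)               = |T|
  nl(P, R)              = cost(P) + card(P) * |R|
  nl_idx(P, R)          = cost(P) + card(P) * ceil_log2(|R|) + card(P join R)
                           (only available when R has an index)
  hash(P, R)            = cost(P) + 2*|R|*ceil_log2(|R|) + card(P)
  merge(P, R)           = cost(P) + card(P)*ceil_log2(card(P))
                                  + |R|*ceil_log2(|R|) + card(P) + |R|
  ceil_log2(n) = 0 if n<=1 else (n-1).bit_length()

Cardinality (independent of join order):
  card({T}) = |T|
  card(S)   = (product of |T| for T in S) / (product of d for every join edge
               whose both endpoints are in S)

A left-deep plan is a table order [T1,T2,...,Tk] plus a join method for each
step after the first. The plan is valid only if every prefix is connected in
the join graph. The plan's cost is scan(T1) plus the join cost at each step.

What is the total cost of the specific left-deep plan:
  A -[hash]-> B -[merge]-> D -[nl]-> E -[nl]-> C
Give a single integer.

step 1: scan A: cost=20, card=20
step 2: join B via hash
    card(P join B) = 20*60/(6) = 200
    cost = 20 + 2*60*6 + 20 = 760
step 3: join D via merge
    card(P join D) = 200*50/(25) = 400
    cost = 760 + 200*8 + 50*6 + 200 + 50 = 2910
step 4: join E via nl
    card(P join E) = 400*120/(3) = 16000
    cost = 2910 + 400*120 = 50910
step 5: join C via nl
    card(P join C) = 16000*20/(2) = 160000
    cost = 50910 + 16000*20 = 370910

370910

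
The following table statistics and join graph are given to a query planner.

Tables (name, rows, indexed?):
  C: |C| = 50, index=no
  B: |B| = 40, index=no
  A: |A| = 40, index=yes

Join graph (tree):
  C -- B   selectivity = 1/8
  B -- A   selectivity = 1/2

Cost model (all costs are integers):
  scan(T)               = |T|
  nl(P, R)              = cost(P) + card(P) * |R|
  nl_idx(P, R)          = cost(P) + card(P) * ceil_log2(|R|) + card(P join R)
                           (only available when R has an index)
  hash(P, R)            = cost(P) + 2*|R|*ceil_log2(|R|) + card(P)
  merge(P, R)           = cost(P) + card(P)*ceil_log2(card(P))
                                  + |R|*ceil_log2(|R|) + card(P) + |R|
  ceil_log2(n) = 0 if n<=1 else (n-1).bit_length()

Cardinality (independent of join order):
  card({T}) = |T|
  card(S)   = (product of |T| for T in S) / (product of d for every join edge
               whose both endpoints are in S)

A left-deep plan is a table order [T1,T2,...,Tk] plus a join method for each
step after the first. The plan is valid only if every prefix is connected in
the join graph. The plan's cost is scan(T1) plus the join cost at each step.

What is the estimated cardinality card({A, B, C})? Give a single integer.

Tables in S: A(40), B(40), C(50)
Edges inside S: C-B(d=8), B-A(d=2)
numerator = 40 * 40 * 50 = 80000
denominator = 8 * 2 = 16
card(S) = 80000 / 16 = 5000

5000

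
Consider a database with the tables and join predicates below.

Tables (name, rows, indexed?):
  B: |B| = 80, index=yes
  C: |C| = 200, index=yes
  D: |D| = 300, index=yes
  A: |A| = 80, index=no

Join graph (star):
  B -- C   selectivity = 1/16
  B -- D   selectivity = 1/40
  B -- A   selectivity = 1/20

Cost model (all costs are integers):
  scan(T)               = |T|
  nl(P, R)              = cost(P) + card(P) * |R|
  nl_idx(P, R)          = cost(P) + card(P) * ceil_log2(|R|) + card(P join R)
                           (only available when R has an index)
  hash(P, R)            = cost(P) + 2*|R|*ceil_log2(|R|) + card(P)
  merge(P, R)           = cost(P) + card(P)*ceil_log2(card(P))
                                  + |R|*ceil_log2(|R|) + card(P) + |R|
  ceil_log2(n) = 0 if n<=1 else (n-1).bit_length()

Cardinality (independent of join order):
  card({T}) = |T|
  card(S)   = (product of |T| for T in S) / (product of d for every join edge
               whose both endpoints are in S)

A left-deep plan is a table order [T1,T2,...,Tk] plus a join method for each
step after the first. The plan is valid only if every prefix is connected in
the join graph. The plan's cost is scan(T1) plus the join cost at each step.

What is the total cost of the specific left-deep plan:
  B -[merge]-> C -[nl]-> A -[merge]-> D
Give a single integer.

137520

step 1: scan B: cost=80, card=80
step 2: join C via merge
    card(P join C) = 80*200/(16) = 1000
    cost = 80 + 80*7 + 200*8 + 80 + 200 = 2520
step 3: join A via nl
    card(P join A) = 1000*80/(20) = 4000
    cost = 2520 + 1000*80 = 82520
step 4: join D via merge
    card(P join D) = 4000*300/(40) = 30000
    cost = 82520 + 4000*12 + 300*9 + 4000 + 300 = 137520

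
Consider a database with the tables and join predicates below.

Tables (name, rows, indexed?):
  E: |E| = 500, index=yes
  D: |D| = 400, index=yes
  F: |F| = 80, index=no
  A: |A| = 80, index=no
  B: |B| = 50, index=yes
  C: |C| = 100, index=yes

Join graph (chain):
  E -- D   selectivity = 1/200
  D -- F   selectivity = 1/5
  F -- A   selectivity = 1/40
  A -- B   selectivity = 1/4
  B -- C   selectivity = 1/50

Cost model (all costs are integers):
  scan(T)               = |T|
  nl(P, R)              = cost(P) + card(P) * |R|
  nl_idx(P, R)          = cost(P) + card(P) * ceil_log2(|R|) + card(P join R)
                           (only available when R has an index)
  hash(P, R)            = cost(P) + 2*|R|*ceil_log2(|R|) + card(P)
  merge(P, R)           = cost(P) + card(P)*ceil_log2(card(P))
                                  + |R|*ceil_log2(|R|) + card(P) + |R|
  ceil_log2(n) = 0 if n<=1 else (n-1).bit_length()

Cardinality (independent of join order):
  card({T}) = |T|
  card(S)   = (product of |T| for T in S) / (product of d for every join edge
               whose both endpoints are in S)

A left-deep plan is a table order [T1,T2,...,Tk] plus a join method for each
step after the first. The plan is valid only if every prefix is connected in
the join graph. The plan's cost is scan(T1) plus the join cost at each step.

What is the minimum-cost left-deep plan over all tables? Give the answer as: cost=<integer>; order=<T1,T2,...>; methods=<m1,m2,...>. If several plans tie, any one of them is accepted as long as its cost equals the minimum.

Selinger DP (subsets sized 1..n):
  {E}: scan cost=500, card=500
  {D}: scan cost=400, card=400
  {F}: scan cost=80, card=80
  {A}: scan cost=80, card=80
  {B}: scan cost=50, card=50
  {C}: scan cost=100, card=100
  {DE}: card=1000; try (E,nl_idx)→5000, (D,nl_idx)→6000, (D,hash)→8200, (E,merge)→9400, (D,merge)→9500, (E,hash)→9800 …(+2); best=5000 via (E,nl_idx)
  {DF}: card=6400; try (F,hash)→1920, (D,merge)→4720, (F,merge)→5040, (D,nl_idx)→7200, (D,hash)→7360, (D,nl)→32080 …(+1); best=1920 via (F,hash)
  {AF}: card=160; try (F,hash)→1280, (A,hash)→1280, (F,merge)→1360, (A,merge)→1360, (F,nl)→6480, (A,nl)→6480; best=1280 via (F,hash)
  {AB}: card=1000; try (B,hash)→760, (A,merge)→1040, (B,merge)→1070, (A,hash)→1220, (B,nl_idx)→1560, (A,nl)→4050 …(+1); best=760 via (B,hash)
  {BC}: card=100; try (C,nl_idx)→500, (B,hash)→800, (B,nl_idx)→800, (C,merge)→1200, (B,merge)→1250, (C,hash)→1500 …(+2); best=500 via (C,nl_idx)
  {DEF}: card=16000; try (F,hash)→7120, (F,merge)→16640, (E,hash)→17320, (E,nl_idx)→75520, (F,nl)→85000, (E,merge)→96520 …(+1); best=7120 via (F,hash)
  {ADF}: card=12800; try (D,merge)→6720, (D,hash)→8640, (A,hash)→9440, (D,nl_idx)→15520, (D,nl)→65280, (A,merge)→92160 …(+1); best=6720 via (D,merge)
  {ABF}: card=2000; try (B,hash)→2040, (F,hash)→2880, (B,merge)→3070, (B,nl_idx)→4240, (B,nl)→9280, (F,merge)→12400 …(+1); best=2040 via (B,hash)
  {ABC}: card=2000; try (A,hash)→1720, (A,merge)→1940, (C,hash)→3160, (A,nl)→8500, (C,nl_idx)→9760, (C,merge)→12560 …(+1); best=1720 via (A,hash)
  {ADEF}: card=32000; try (A,hash)→24240, (E,hash)→28520, (E,nl_idx)→153920, (E,merge)→203720, (A,merge)→247760, (A,nl)→1287120 …(+1); best=24240 via (A,hash)
  {ABDF}: card=160000; try (D,hash)→11240, (B,hash)→20120, (D,merge)→30040, (D,nl_idx)→180040, (B,merge)→199070, (B,nl_idx)→243520 …(+2); best=11240 via (D,hash)
  {ABCF}: card=4000; try (F,hash)→4840, (C,hash)→5440, (C,nl_idx)→20040, (F,merge)→26360, (C,merge)→26840, (F,nl)→161720 …(+1); best=4840 via (F,hash)
  {ABDEF}: card=400000; try (B,hash)→56840, (E,hash)→180240, (B,merge)→536590, (B,nl_idx)→616240, (B,nl)→1624240, (E,nl_idx)→1851240 …(+2); best=56840 via (B,hash)
  {ABCDF}: card=320000; try (D,hash)→16040, (D,merge)→60840, (C,hash)→172640, (D,nl_idx)→360840, (C,nl_idx)→1451240, (D,nl)→1604840 …(+2); best=16040 via (D,hash)
  {ABCDEF}: card=800000; try (E,hash)→345040, (C,hash)→458240, (C,nl_idx)→3656840, (E,nl_idx)→3696040, (E,merge)→6421040, (C,merge)→8057640 …(+2); best=345040 via (E,hash)

cost=345040; order=B,C,A,F,D,E; methods=nl_idx,hash,hash,hash,hash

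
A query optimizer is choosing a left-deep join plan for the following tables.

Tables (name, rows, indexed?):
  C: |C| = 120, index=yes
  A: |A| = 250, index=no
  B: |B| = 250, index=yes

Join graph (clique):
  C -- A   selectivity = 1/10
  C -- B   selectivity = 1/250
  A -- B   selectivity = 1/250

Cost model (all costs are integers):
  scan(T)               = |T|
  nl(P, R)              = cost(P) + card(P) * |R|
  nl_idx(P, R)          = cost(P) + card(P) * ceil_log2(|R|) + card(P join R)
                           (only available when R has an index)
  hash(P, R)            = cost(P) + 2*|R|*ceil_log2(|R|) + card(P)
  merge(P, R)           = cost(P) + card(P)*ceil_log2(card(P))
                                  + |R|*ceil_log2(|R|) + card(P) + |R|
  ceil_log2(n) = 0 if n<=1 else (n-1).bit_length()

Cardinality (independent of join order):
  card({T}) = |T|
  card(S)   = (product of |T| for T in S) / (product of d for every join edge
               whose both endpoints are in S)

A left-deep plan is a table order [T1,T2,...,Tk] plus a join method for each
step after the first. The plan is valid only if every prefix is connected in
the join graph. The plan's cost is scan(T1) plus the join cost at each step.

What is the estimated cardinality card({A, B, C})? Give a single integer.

12

Tables in S: A(250), B(250), C(120)
Edges inside S: C-A(d=10), C-B(d=250), A-B(d=250)
numerator = 250 * 250 * 120 = 7500000
denominator = 10 * 250 * 250 = 625000
card(S) = 7500000 / 625000 = 12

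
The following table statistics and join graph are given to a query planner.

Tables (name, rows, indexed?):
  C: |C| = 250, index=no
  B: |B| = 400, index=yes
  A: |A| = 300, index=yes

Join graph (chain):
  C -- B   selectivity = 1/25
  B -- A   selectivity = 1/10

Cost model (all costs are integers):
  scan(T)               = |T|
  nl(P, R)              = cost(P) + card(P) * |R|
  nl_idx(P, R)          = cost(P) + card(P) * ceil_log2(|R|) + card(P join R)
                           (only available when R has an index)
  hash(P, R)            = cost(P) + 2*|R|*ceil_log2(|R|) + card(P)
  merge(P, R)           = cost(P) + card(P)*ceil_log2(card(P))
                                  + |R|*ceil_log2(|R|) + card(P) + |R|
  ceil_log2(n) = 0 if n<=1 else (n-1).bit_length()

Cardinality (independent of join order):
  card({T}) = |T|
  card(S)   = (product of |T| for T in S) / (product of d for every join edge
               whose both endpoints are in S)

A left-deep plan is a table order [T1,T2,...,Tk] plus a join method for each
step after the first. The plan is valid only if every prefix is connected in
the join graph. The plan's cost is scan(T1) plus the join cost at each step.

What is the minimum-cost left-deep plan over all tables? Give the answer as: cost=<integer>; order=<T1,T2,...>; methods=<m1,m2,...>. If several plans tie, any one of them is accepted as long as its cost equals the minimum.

Selinger DP (subsets sized 1..n):
  {C}: scan cost=250, card=250
  {B}: scan cost=400, card=400
  {A}: scan cost=300, card=300
  {BC}: card=4000; try (C,hash)→4800, (B,merge)→6500, (B,nl_idx)→6500, (C,merge)→6650, (B,hash)→7700, (B,nl)→100250 …(+1); best=4800 via (C,hash)
  {AB}: card=12000; try (A,hash)→6200, (B,merge)→7300, (A,merge)→7400, (B,hash)→7800, (B,nl_idx)→15000, (A,nl_idx)→16000 …(+2); best=6200 via (A,hash)
  {ABC}: card=120000; try (A,hash)→14200, (C,hash)→22200, (A,merge)→59800, (A,nl_idx)→160800, (C,merge)→188450, (A,nl)→1204800 …(+1); best=14200 via (A,hash)

cost=14200; order=B,C,A; methods=hash,hash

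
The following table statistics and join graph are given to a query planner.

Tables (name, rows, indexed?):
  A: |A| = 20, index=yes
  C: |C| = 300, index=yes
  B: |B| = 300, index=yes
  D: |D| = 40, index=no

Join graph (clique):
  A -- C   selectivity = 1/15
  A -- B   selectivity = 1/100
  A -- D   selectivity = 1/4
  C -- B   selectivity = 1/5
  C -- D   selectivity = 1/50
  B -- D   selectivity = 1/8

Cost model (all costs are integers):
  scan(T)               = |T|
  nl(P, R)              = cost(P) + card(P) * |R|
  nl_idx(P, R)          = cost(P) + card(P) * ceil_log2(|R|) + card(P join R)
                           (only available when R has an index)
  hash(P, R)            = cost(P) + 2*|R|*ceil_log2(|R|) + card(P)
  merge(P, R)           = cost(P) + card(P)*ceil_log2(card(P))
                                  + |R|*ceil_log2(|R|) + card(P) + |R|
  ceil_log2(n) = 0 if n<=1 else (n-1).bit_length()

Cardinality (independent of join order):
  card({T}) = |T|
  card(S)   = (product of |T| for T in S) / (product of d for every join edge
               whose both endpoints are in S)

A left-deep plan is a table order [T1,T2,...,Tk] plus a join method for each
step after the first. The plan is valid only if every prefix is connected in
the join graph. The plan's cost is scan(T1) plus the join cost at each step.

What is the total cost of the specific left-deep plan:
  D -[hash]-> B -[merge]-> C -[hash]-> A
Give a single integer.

28480

step 1: scan D: cost=40, card=40
step 2: join B via hash
    card(P join B) = 40*300/(8) = 1500
    cost = 40 + 2*300*9 + 40 = 5480
step 3: join C via merge
    card(P join C) = 1500*300/(5*50) = 1800
    cost = 5480 + 1500*11 + 300*9 + 1500 + 300 = 26480
step 4: join A via hash
    card(P join A) = 1800*20/(15*100*4) = 6
    cost = 26480 + 2*20*5 + 1800 = 28480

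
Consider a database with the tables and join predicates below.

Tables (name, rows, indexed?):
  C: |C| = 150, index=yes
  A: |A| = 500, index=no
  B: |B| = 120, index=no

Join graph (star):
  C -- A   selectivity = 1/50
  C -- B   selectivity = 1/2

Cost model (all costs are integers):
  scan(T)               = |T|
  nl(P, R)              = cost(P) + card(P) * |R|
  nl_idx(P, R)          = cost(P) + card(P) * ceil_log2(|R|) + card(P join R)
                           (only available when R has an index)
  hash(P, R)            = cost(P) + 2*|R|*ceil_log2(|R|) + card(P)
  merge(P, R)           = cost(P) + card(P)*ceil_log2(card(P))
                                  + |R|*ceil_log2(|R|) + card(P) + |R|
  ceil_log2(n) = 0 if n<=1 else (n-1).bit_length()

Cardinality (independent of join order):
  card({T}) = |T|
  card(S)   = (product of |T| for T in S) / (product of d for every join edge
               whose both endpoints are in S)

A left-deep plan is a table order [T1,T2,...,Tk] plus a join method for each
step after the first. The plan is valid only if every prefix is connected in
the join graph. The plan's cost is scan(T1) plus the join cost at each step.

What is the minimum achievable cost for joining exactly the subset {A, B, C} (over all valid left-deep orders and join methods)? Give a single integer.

Selinger DP over subsets of {A,B,C}:
  {C}: scan cost=150, card=150
  {A}: scan cost=500, card=500
  {B}: scan cost=120, card=120
  {AC}: card=1500; try (C,hash)→3400, (C,nl_idx)→6000, (A,merge)→6500, (C,merge)→6850, (A,hash)→9300, (A,nl)→75150 …(+1); best=3400 via (C,hash)
  {BC}: card=9000; try (B,hash)→1980, (C,merge)→2430, (B,merge)→2460, (C,hash)→2640, (C,nl_idx)→10080, (C,nl)→18120 …(+1); best=1980 via (B,hash)
  {ABC}: card=90000; try (B,hash)→6580, (A,hash)→19980, (B,merge)→22360, (A,merge)→141980, (B,nl)→183400, (A,nl)→4501980; best=6580 via (B,hash)

6580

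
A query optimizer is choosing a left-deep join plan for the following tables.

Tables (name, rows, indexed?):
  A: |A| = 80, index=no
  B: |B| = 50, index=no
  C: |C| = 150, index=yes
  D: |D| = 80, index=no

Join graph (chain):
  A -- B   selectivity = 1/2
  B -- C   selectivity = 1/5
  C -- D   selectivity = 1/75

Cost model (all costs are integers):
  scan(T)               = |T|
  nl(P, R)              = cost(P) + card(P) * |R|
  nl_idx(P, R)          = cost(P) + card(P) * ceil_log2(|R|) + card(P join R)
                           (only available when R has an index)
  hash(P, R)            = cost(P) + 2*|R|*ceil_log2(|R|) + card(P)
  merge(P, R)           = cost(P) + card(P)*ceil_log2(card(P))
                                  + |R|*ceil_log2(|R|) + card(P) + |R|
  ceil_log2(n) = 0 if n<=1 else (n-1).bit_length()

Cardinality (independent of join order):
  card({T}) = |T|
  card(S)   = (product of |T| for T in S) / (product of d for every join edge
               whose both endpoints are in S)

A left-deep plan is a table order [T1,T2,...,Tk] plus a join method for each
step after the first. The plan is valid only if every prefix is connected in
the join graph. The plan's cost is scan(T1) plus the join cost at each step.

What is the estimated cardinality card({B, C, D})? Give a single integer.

1600

Tables in S: B(50), C(150), D(80)
Edges inside S: B-C(d=5), C-D(d=75)
numerator = 50 * 150 * 80 = 600000
denominator = 5 * 75 = 375
card(S) = 600000 / 375 = 1600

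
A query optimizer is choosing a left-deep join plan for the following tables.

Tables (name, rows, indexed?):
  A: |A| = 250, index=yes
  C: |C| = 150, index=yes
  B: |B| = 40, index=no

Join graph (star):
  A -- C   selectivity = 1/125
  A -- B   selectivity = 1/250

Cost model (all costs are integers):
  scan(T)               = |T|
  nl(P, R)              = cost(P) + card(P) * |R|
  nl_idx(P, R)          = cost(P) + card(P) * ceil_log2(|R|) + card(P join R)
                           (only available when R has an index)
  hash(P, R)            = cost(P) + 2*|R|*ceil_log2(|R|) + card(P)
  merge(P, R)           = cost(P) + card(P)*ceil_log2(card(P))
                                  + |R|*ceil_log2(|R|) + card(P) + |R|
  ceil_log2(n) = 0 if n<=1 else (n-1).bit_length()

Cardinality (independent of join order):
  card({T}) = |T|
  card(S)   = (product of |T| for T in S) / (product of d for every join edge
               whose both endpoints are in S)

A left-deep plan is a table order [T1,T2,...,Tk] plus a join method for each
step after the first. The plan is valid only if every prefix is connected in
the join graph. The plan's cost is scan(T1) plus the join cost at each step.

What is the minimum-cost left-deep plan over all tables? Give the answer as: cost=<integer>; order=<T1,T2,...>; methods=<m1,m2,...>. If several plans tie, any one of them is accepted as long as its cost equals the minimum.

cost=768; order=B,A,C; methods=nl_idx,nl_idx

Selinger DP (subsets sized 1..n):
  {A}: scan cost=250, card=250
  {C}: scan cost=150, card=150
  {B}: scan cost=40, card=40
  {AC}: card=300; try (A,nl_idx)→1650, (C,nl_idx)→2550, (C,hash)→2900, (A,merge)→3750, (C,merge)→3850, (A,hash)→4300 …(+2); best=1650 via (A,nl_idx)
  {AB}: card=40; try (A,nl_idx)→400, (B,hash)→980, (A,merge)→2570, (B,merge)→2780, (A,hash)→4080, (A,nl)→10040 …(+1); best=400 via (A,nl_idx)
  {ABC}: card=48; try (C,nl_idx)→768, (C,merge)→2030, (B,hash)→2430, (C,hash)→2840, (B,merge)→4930, (C,nl)→6400 …(+1); best=768 via (C,nl_idx)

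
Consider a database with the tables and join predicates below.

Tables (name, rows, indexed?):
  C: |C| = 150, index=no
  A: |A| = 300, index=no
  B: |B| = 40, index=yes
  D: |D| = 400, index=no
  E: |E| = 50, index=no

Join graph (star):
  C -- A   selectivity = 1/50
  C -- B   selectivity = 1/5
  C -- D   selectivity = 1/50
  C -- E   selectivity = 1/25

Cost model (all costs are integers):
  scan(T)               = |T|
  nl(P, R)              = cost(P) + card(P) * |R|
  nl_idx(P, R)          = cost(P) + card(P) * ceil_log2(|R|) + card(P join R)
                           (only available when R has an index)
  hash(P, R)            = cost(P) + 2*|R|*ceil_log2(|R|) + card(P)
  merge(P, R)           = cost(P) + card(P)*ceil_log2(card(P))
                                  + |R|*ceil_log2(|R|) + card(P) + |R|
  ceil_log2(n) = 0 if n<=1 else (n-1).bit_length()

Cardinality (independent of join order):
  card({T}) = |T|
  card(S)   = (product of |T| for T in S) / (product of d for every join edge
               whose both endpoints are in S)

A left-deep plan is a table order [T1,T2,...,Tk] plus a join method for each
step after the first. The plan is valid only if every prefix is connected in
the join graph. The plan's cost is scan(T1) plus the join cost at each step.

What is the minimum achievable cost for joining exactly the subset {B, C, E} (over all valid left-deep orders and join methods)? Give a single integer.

Selinger DP over subsets of {B,C,E}:
  {C}: scan cost=150, card=150
  {B}: scan cost=40, card=40
  {E}: scan cost=50, card=50
  {BC}: card=1200; try (B,hash)→780, (C,merge)→1670, (B,merge)→1780, (B,nl_idx)→2250, (C,hash)→2480, (C,nl)→6040 …(+1); best=780 via (B,hash)
  {CE}: card=300; try (E,hash)→900, (C,merge)→1750, (E,merge)→1850, (C,hash)→2500, (C,nl)→7550, (E,nl)→7650; best=900 via (E,hash)
  {BCE}: card=2400; try (B,hash)→1680, (E,hash)→2580, (B,merge)→4180, (B,nl_idx)→5100, (B,nl)→12900, (E,merge)→15530 …(+1); best=1680 via (B,hash)

1680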